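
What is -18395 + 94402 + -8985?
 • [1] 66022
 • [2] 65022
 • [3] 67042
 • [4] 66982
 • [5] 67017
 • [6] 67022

First: -18395 + 94402 = 76007
Then: 76007 + -8985 = 67022
6) 67022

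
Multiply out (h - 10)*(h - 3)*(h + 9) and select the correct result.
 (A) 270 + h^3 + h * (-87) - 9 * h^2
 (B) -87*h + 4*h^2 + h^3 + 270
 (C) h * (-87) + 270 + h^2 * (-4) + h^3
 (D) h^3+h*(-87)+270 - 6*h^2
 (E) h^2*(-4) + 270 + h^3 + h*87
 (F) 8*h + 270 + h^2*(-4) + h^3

Expanding (h - 10)*(h - 3)*(h + 9):
= h * (-87) + 270 + h^2 * (-4) + h^3
C) h * (-87) + 270 + h^2 * (-4) + h^3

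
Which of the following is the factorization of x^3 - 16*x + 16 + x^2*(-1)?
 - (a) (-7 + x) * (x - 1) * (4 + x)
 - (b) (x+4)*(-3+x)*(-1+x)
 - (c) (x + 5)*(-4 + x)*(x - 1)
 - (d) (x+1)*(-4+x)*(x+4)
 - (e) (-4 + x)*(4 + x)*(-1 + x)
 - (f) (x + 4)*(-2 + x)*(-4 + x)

We need to factor x^3 - 16*x + 16 + x^2*(-1).
The factored form is (-4 + x)*(4 + x)*(-1 + x).
e) (-4 + x)*(4 + x)*(-1 + x)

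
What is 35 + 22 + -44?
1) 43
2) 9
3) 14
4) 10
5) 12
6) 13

First: 35 + 22 = 57
Then: 57 + -44 = 13
6) 13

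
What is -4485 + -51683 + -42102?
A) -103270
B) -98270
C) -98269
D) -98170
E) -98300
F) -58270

First: -4485 + -51683 = -56168
Then: -56168 + -42102 = -98270
B) -98270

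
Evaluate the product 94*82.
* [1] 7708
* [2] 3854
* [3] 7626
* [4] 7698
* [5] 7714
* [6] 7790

94 * 82 = 7708
1) 7708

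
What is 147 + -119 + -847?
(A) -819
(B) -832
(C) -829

First: 147 + -119 = 28
Then: 28 + -847 = -819
A) -819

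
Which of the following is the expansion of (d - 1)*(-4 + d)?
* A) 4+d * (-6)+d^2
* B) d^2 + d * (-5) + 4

Expanding (d - 1)*(-4 + d):
= d^2 + d * (-5) + 4
B) d^2 + d * (-5) + 4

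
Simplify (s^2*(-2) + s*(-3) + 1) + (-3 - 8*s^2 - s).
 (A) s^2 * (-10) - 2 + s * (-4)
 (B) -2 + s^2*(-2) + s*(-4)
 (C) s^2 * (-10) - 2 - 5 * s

Adding the polynomials and combining like terms:
(s^2*(-2) + s*(-3) + 1) + (-3 - 8*s^2 - s)
= s^2 * (-10) - 2 + s * (-4)
A) s^2 * (-10) - 2 + s * (-4)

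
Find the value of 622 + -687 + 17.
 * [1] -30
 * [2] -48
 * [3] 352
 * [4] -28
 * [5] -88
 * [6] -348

First: 622 + -687 = -65
Then: -65 + 17 = -48
2) -48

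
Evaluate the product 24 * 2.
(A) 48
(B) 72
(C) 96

24 * 2 = 48
A) 48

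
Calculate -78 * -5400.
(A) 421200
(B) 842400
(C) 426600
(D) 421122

-78 * -5400 = 421200
A) 421200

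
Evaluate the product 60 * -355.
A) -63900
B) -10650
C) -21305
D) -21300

60 * -355 = -21300
D) -21300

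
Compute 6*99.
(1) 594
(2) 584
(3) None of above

6 * 99 = 594
1) 594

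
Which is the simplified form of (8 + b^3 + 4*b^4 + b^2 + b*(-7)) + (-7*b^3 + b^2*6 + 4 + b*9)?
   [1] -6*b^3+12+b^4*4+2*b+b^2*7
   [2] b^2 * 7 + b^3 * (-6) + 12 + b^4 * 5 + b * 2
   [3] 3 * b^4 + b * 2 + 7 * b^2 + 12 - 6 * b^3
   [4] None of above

Adding the polynomials and combining like terms:
(8 + b^3 + 4*b^4 + b^2 + b*(-7)) + (-7*b^3 + b^2*6 + 4 + b*9)
= -6*b^3+12+b^4*4+2*b+b^2*7
1) -6*b^3+12+b^4*4+2*b+b^2*7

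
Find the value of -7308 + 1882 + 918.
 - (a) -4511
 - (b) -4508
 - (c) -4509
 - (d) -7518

First: -7308 + 1882 = -5426
Then: -5426 + 918 = -4508
b) -4508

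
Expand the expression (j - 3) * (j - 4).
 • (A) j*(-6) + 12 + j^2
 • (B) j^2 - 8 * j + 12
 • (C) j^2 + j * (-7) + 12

Expanding (j - 3) * (j - 4):
= j^2 + j * (-7) + 12
C) j^2 + j * (-7) + 12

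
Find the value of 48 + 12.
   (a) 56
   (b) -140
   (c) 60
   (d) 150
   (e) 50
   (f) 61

48 + 12 = 60
c) 60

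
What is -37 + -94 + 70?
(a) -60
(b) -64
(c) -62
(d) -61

First: -37 + -94 = -131
Then: -131 + 70 = -61
d) -61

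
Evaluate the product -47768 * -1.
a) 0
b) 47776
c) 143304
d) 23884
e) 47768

-47768 * -1 = 47768
e) 47768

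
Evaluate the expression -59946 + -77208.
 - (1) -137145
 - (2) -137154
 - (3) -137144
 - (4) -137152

-59946 + -77208 = -137154
2) -137154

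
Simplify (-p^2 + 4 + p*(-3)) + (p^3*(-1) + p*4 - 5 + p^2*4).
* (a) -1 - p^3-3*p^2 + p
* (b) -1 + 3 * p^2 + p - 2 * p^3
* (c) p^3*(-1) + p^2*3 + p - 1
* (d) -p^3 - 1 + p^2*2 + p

Adding the polynomials and combining like terms:
(-p^2 + 4 + p*(-3)) + (p^3*(-1) + p*4 - 5 + p^2*4)
= p^3*(-1) + p^2*3 + p - 1
c) p^3*(-1) + p^2*3 + p - 1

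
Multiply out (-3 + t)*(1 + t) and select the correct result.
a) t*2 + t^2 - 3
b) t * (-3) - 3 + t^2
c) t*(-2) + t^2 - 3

Expanding (-3 + t)*(1 + t):
= t*(-2) + t^2 - 3
c) t*(-2) + t^2 - 3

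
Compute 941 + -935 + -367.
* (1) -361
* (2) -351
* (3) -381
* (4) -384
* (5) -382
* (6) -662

First: 941 + -935 = 6
Then: 6 + -367 = -361
1) -361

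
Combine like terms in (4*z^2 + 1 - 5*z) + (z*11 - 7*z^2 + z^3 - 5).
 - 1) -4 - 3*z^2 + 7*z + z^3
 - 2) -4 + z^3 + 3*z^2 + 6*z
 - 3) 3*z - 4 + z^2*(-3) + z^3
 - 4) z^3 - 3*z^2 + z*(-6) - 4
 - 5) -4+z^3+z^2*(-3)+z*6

Adding the polynomials and combining like terms:
(4*z^2 + 1 - 5*z) + (z*11 - 7*z^2 + z^3 - 5)
= -4+z^3+z^2*(-3)+z*6
5) -4+z^3+z^2*(-3)+z*6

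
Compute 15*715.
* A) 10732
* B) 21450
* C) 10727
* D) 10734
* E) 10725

15 * 715 = 10725
E) 10725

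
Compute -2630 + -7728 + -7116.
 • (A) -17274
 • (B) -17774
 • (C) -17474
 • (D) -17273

First: -2630 + -7728 = -10358
Then: -10358 + -7116 = -17474
C) -17474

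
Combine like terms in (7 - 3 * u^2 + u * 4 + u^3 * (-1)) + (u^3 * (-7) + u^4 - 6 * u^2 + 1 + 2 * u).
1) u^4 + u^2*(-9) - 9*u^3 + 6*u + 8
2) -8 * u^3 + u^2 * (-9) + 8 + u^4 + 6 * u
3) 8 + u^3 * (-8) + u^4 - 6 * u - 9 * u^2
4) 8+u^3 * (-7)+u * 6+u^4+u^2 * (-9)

Adding the polynomials and combining like terms:
(7 - 3*u^2 + u*4 + u^3*(-1)) + (u^3*(-7) + u^4 - 6*u^2 + 1 + 2*u)
= -8 * u^3 + u^2 * (-9) + 8 + u^4 + 6 * u
2) -8 * u^3 + u^2 * (-9) + 8 + u^4 + 6 * u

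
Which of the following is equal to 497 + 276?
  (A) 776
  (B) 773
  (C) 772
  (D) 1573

497 + 276 = 773
B) 773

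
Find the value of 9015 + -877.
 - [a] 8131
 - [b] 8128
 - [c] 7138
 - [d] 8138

9015 + -877 = 8138
d) 8138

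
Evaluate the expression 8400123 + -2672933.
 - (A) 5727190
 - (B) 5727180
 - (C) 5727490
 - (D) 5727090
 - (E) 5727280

8400123 + -2672933 = 5727190
A) 5727190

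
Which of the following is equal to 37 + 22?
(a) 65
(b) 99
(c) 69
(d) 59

37 + 22 = 59
d) 59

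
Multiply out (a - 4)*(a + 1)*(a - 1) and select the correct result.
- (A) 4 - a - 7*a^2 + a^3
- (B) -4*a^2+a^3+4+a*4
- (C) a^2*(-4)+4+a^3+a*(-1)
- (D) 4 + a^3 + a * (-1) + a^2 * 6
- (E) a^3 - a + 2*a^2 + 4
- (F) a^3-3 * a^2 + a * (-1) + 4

Expanding (a - 4)*(a + 1)*(a - 1):
= a^2*(-4)+4+a^3+a*(-1)
C) a^2*(-4)+4+a^3+a*(-1)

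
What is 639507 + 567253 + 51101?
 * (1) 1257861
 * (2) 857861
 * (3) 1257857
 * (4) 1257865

First: 639507 + 567253 = 1206760
Then: 1206760 + 51101 = 1257861
1) 1257861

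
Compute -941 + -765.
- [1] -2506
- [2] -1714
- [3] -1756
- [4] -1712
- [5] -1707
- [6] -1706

-941 + -765 = -1706
6) -1706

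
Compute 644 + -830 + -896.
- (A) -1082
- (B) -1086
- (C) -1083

First: 644 + -830 = -186
Then: -186 + -896 = -1082
A) -1082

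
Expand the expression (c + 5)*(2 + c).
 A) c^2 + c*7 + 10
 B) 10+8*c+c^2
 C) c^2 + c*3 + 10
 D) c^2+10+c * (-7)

Expanding (c + 5)*(2 + c):
= c^2 + c*7 + 10
A) c^2 + c*7 + 10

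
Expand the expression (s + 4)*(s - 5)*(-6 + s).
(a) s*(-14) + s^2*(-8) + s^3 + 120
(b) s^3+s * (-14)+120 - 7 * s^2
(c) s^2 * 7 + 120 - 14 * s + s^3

Expanding (s + 4)*(s - 5)*(-6 + s):
= s^3+s * (-14)+120 - 7 * s^2
b) s^3+s * (-14)+120 - 7 * s^2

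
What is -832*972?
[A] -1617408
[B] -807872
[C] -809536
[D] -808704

-832 * 972 = -808704
D) -808704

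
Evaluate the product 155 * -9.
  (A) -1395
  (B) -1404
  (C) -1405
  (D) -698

155 * -9 = -1395
A) -1395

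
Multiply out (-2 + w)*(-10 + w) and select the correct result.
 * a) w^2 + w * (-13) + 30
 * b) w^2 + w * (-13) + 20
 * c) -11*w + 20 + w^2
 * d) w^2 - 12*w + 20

Expanding (-2 + w)*(-10 + w):
= w^2 - 12*w + 20
d) w^2 - 12*w + 20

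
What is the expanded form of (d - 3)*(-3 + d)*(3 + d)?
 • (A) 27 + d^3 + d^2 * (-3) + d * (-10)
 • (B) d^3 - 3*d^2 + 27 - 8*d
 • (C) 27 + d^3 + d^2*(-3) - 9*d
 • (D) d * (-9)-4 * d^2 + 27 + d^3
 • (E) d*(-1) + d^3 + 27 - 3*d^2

Expanding (d - 3)*(-3 + d)*(3 + d):
= 27 + d^3 + d^2*(-3) - 9*d
C) 27 + d^3 + d^2*(-3) - 9*d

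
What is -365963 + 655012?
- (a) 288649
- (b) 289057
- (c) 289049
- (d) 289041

-365963 + 655012 = 289049
c) 289049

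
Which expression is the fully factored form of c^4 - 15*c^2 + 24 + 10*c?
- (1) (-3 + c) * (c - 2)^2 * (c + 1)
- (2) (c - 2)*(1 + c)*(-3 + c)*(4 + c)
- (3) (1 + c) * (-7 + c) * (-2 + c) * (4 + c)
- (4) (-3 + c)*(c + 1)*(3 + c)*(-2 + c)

We need to factor c^4 - 15*c^2 + 24 + 10*c.
The factored form is (c - 2)*(1 + c)*(-3 + c)*(4 + c).
2) (c - 2)*(1 + c)*(-3 + c)*(4 + c)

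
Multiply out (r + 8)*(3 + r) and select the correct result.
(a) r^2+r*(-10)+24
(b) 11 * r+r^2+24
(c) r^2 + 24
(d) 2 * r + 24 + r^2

Expanding (r + 8)*(3 + r):
= 11 * r+r^2+24
b) 11 * r+r^2+24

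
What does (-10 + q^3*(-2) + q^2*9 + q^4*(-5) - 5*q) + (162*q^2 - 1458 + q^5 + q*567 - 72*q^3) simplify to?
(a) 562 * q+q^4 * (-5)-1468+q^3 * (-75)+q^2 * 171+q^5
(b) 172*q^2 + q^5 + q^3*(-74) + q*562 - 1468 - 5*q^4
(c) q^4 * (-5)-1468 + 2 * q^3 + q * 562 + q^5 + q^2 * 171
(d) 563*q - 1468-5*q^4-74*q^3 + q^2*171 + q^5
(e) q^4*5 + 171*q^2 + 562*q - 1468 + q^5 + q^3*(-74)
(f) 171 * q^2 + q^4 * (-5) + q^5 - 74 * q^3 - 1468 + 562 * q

Adding the polynomials and combining like terms:
(-10 + q^3*(-2) + q^2*9 + q^4*(-5) - 5*q) + (162*q^2 - 1458 + q^5 + q*567 - 72*q^3)
= 171 * q^2 + q^4 * (-5) + q^5 - 74 * q^3 - 1468 + 562 * q
f) 171 * q^2 + q^4 * (-5) + q^5 - 74 * q^3 - 1468 + 562 * q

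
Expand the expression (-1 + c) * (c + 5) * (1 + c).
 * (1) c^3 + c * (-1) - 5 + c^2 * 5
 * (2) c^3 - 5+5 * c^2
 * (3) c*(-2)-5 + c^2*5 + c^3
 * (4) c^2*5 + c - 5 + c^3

Expanding (-1 + c) * (c + 5) * (1 + c):
= c^3 + c * (-1) - 5 + c^2 * 5
1) c^3 + c * (-1) - 5 + c^2 * 5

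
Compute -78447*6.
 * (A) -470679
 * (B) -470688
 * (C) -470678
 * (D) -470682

-78447 * 6 = -470682
D) -470682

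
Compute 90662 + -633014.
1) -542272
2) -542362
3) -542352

90662 + -633014 = -542352
3) -542352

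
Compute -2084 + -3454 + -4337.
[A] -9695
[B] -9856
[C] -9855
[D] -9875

First: -2084 + -3454 = -5538
Then: -5538 + -4337 = -9875
D) -9875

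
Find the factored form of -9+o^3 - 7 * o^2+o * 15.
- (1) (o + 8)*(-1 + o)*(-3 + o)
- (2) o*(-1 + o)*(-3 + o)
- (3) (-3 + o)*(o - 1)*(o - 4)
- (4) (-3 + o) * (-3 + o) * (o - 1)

We need to factor -9+o^3 - 7 * o^2+o * 15.
The factored form is (-3 + o) * (-3 + o) * (o - 1).
4) (-3 + o) * (-3 + o) * (o - 1)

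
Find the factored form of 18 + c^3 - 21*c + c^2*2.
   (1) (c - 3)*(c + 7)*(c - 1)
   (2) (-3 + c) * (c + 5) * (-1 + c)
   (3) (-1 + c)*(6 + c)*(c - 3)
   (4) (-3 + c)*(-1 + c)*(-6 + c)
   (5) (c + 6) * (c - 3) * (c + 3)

We need to factor 18 + c^3 - 21*c + c^2*2.
The factored form is (-1 + c)*(6 + c)*(c - 3).
3) (-1 + c)*(6 + c)*(c - 3)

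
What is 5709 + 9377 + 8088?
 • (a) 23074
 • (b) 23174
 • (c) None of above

First: 5709 + 9377 = 15086
Then: 15086 + 8088 = 23174
b) 23174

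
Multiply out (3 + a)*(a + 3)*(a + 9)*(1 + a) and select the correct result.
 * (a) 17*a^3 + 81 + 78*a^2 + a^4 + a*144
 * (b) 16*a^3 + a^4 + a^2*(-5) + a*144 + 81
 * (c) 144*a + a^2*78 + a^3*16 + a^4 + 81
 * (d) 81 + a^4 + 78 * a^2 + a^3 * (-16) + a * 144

Expanding (3 + a)*(a + 3)*(a + 9)*(1 + a):
= 144*a + a^2*78 + a^3*16 + a^4 + 81
c) 144*a + a^2*78 + a^3*16 + a^4 + 81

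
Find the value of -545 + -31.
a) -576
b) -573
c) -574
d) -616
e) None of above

-545 + -31 = -576
a) -576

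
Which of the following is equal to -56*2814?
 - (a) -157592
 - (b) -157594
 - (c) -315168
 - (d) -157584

-56 * 2814 = -157584
d) -157584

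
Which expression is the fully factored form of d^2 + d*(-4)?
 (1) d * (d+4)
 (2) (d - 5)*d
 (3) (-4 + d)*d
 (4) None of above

We need to factor d^2 + d*(-4).
The factored form is (-4 + d)*d.
3) (-4 + d)*d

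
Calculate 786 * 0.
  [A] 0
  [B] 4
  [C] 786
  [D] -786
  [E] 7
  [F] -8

786 * 0 = 0
A) 0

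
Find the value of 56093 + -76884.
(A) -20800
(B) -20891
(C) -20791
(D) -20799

56093 + -76884 = -20791
C) -20791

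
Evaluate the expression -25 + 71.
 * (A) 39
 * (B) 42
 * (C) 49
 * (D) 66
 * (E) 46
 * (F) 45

-25 + 71 = 46
E) 46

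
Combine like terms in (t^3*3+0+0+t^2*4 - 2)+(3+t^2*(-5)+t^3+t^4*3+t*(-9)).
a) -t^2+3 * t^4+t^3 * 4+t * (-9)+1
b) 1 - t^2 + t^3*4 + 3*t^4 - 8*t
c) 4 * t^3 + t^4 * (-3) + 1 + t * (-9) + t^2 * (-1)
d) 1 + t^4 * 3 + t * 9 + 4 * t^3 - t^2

Adding the polynomials and combining like terms:
(t^3*3 + 0 + 0 + t^2*4 - 2) + (3 + t^2*(-5) + t^3 + t^4*3 + t*(-9))
= -t^2+3 * t^4+t^3 * 4+t * (-9)+1
a) -t^2+3 * t^4+t^3 * 4+t * (-9)+1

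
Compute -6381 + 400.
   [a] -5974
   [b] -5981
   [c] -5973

-6381 + 400 = -5981
b) -5981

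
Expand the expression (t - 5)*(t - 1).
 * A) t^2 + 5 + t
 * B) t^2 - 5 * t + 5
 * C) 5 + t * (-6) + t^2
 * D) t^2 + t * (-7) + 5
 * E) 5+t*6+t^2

Expanding (t - 5)*(t - 1):
= 5 + t * (-6) + t^2
C) 5 + t * (-6) + t^2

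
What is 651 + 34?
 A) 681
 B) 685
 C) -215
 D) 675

651 + 34 = 685
B) 685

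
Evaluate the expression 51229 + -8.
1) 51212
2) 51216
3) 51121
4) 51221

51229 + -8 = 51221
4) 51221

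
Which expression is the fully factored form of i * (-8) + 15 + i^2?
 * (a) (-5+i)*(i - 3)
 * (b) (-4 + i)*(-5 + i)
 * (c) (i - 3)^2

We need to factor i * (-8) + 15 + i^2.
The factored form is (-5+i)*(i - 3).
a) (-5+i)*(i - 3)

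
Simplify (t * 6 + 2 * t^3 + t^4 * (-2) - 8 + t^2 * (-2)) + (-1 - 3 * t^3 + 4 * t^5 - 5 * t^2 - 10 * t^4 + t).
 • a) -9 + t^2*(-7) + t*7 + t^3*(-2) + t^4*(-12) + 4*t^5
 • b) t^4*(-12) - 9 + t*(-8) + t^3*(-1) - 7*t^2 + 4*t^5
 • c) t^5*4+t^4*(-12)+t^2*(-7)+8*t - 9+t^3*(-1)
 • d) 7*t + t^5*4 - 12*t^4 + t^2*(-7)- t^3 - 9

Adding the polynomials and combining like terms:
(t*6 + 2*t^3 + t^4*(-2) - 8 + t^2*(-2)) + (-1 - 3*t^3 + 4*t^5 - 5*t^2 - 10*t^4 + t)
= 7*t + t^5*4 - 12*t^4 + t^2*(-7)- t^3 - 9
d) 7*t + t^5*4 - 12*t^4 + t^2*(-7)- t^3 - 9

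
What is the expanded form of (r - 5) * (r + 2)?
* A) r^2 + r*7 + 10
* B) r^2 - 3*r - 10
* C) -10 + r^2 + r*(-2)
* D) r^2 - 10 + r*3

Expanding (r - 5) * (r + 2):
= r^2 - 3*r - 10
B) r^2 - 3*r - 10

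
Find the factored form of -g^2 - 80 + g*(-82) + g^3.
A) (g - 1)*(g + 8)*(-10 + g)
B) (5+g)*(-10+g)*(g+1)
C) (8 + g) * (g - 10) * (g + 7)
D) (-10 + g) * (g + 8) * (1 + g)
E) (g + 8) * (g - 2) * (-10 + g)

We need to factor -g^2 - 80 + g*(-82) + g^3.
The factored form is (-10 + g) * (g + 8) * (1 + g).
D) (-10 + g) * (g + 8) * (1 + g)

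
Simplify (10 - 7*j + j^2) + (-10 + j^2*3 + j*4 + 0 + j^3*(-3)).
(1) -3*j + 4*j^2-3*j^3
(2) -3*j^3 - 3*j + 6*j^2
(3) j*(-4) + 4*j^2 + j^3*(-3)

Adding the polynomials and combining like terms:
(10 - 7*j + j^2) + (-10 + j^2*3 + j*4 + 0 + j^3*(-3))
= -3*j + 4*j^2-3*j^3
1) -3*j + 4*j^2-3*j^3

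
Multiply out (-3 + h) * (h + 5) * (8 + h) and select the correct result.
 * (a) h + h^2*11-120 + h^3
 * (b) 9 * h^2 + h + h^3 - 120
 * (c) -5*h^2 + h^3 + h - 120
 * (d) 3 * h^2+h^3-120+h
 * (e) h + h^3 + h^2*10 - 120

Expanding (-3 + h) * (h + 5) * (8 + h):
= h + h^3 + h^2*10 - 120
e) h + h^3 + h^2*10 - 120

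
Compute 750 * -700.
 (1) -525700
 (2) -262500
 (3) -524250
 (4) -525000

750 * -700 = -525000
4) -525000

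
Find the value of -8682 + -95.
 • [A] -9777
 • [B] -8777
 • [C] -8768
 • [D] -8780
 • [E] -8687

-8682 + -95 = -8777
B) -8777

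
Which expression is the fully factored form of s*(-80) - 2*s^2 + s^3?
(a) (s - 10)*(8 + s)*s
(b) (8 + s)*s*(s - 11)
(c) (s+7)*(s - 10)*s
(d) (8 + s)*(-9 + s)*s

We need to factor s*(-80) - 2*s^2 + s^3.
The factored form is (s - 10)*(8 + s)*s.
a) (s - 10)*(8 + s)*s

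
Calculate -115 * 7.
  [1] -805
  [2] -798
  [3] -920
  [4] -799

-115 * 7 = -805
1) -805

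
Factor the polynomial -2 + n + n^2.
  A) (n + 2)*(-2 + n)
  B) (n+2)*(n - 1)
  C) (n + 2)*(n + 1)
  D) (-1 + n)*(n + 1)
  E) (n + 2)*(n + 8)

We need to factor -2 + n + n^2.
The factored form is (n+2)*(n - 1).
B) (n+2)*(n - 1)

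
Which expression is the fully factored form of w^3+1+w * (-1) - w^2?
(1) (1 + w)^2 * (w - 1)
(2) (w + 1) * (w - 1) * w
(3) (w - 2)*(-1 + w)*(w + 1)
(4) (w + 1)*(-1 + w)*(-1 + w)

We need to factor w^3+1+w * (-1) - w^2.
The factored form is (w + 1)*(-1 + w)*(-1 + w).
4) (w + 1)*(-1 + w)*(-1 + w)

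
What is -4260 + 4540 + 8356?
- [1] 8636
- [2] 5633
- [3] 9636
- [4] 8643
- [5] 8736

First: -4260 + 4540 = 280
Then: 280 + 8356 = 8636
1) 8636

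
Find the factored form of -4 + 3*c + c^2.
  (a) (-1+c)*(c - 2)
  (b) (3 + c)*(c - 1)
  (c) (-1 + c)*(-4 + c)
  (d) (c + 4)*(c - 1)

We need to factor -4 + 3*c + c^2.
The factored form is (c + 4)*(c - 1).
d) (c + 4)*(c - 1)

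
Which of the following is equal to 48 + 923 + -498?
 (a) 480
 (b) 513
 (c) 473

First: 48 + 923 = 971
Then: 971 + -498 = 473
c) 473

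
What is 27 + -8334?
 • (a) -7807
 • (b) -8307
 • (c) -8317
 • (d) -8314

27 + -8334 = -8307
b) -8307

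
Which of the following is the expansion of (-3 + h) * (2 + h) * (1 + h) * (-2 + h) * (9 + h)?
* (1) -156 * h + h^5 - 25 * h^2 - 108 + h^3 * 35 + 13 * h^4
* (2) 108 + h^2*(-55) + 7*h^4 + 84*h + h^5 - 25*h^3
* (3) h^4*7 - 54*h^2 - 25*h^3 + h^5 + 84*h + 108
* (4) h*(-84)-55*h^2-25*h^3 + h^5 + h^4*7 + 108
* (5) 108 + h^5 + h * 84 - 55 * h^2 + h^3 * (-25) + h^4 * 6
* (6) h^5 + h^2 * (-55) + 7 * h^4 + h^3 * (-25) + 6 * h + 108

Expanding (-3 + h) * (2 + h) * (1 + h) * (-2 + h) * (9 + h):
= 108 + h^2*(-55) + 7*h^4 + 84*h + h^5 - 25*h^3
2) 108 + h^2*(-55) + 7*h^4 + 84*h + h^5 - 25*h^3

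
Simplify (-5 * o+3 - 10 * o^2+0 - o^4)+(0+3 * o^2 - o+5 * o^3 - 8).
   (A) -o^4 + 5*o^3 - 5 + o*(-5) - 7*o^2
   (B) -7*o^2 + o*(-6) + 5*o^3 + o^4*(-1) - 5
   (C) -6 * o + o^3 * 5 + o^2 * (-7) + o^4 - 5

Adding the polynomials and combining like terms:
(-5*o + 3 - 10*o^2 + 0 - o^4) + (0 + 3*o^2 - o + 5*o^3 - 8)
= -7*o^2 + o*(-6) + 5*o^3 + o^4*(-1) - 5
B) -7*o^2 + o*(-6) + 5*o^3 + o^4*(-1) - 5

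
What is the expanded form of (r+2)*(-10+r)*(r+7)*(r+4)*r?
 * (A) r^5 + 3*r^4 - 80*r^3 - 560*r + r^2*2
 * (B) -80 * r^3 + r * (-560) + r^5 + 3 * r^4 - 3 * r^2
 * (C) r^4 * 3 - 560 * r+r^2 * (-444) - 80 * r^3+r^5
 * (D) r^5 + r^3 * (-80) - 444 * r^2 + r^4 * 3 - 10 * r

Expanding (r+2)*(-10+r)*(r+7)*(r+4)*r:
= r^4 * 3 - 560 * r+r^2 * (-444) - 80 * r^3+r^5
C) r^4 * 3 - 560 * r+r^2 * (-444) - 80 * r^3+r^5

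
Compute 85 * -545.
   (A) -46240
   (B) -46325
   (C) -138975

85 * -545 = -46325
B) -46325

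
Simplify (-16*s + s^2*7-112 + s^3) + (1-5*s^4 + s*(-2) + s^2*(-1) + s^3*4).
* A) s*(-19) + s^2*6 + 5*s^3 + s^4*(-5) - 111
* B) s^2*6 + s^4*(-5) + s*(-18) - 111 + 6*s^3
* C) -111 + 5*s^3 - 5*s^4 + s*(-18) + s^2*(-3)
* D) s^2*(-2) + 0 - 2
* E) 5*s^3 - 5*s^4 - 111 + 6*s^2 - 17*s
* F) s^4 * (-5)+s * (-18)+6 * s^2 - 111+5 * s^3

Adding the polynomials and combining like terms:
(-16*s + s^2*7 - 112 + s^3) + (1 - 5*s^4 + s*(-2) + s^2*(-1) + s^3*4)
= s^4 * (-5)+s * (-18)+6 * s^2 - 111+5 * s^3
F) s^4 * (-5)+s * (-18)+6 * s^2 - 111+5 * s^3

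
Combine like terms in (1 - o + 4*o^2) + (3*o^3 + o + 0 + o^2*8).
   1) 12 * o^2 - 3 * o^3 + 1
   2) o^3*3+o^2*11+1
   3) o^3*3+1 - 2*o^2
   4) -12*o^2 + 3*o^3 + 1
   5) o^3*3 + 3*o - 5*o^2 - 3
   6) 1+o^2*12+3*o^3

Adding the polynomials and combining like terms:
(1 - o + 4*o^2) + (3*o^3 + o + 0 + o^2*8)
= 1+o^2*12+3*o^3
6) 1+o^2*12+3*o^3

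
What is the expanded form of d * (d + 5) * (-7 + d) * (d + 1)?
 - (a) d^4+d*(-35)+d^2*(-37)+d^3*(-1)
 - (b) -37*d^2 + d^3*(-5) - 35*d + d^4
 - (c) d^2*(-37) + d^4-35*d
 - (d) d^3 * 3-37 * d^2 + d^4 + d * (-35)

Expanding d * (d + 5) * (-7 + d) * (d + 1):
= d^4+d*(-35)+d^2*(-37)+d^3*(-1)
a) d^4+d*(-35)+d^2*(-37)+d^3*(-1)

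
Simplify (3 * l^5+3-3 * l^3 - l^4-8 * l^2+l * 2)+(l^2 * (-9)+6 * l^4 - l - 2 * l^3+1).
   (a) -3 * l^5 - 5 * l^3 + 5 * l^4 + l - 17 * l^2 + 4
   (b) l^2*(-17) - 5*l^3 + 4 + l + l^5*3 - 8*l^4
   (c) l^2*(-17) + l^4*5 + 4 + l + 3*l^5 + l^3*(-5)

Adding the polynomials and combining like terms:
(3*l^5 + 3 - 3*l^3 - l^4 - 8*l^2 + l*2) + (l^2*(-9) + 6*l^4 - l - 2*l^3 + 1)
= l^2*(-17) + l^4*5 + 4 + l + 3*l^5 + l^3*(-5)
c) l^2*(-17) + l^4*5 + 4 + l + 3*l^5 + l^3*(-5)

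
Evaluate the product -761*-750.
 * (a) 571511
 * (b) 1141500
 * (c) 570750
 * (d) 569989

-761 * -750 = 570750
c) 570750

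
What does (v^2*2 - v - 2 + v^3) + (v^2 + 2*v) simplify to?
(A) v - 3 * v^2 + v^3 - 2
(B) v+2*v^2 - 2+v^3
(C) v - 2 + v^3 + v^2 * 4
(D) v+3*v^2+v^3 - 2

Adding the polynomials and combining like terms:
(v^2*2 - v - 2 + v^3) + (v^2 + 2*v)
= v+3*v^2+v^3 - 2
D) v+3*v^2+v^3 - 2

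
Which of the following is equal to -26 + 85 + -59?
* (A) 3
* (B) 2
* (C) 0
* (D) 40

First: -26 + 85 = 59
Then: 59 + -59 = 0
C) 0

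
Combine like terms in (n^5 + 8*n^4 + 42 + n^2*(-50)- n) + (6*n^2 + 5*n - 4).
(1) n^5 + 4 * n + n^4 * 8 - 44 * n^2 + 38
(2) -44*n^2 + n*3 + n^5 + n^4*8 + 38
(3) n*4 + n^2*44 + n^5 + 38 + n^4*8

Adding the polynomials and combining like terms:
(n^5 + 8*n^4 + 42 + n^2*(-50) - n) + (6*n^2 + 5*n - 4)
= n^5 + 4 * n + n^4 * 8 - 44 * n^2 + 38
1) n^5 + 4 * n + n^4 * 8 - 44 * n^2 + 38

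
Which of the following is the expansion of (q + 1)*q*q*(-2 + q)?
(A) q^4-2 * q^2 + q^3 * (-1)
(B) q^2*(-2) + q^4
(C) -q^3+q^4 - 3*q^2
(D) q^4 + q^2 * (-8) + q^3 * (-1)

Expanding (q + 1)*q*q*(-2 + q):
= q^4-2 * q^2 + q^3 * (-1)
A) q^4-2 * q^2 + q^3 * (-1)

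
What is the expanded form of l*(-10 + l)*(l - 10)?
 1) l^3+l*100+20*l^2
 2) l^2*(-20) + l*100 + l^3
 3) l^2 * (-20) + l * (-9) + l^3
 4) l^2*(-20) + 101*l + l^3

Expanding l*(-10 + l)*(l - 10):
= l^2*(-20) + l*100 + l^3
2) l^2*(-20) + l*100 + l^3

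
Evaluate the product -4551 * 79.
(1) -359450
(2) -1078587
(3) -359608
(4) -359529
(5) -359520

-4551 * 79 = -359529
4) -359529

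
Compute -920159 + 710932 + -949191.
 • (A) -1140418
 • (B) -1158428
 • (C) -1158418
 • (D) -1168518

First: -920159 + 710932 = -209227
Then: -209227 + -949191 = -1158418
C) -1158418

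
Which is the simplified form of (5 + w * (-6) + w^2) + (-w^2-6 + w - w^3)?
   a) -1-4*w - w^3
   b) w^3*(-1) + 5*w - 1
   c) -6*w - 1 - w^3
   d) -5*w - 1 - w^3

Adding the polynomials and combining like terms:
(5 + w*(-6) + w^2) + (-w^2 - 6 + w - w^3)
= -5*w - 1 - w^3
d) -5*w - 1 - w^3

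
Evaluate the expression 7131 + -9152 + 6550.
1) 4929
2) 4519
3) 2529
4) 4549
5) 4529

First: 7131 + -9152 = -2021
Then: -2021 + 6550 = 4529
5) 4529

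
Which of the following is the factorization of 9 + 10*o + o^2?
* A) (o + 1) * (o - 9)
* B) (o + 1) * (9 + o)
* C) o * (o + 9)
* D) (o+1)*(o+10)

We need to factor 9 + 10*o + o^2.
The factored form is (o + 1) * (9 + o).
B) (o + 1) * (9 + o)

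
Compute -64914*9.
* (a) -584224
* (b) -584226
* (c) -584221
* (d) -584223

-64914 * 9 = -584226
b) -584226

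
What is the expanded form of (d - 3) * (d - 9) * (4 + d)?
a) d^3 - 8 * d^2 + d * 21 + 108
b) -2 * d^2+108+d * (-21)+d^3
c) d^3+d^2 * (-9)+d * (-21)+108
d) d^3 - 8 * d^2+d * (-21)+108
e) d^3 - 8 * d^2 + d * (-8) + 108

Expanding (d - 3) * (d - 9) * (4 + d):
= d^3 - 8 * d^2+d * (-21)+108
d) d^3 - 8 * d^2+d * (-21)+108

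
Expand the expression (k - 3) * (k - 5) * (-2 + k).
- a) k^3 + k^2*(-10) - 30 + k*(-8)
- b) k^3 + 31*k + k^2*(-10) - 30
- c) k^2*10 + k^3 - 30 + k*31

Expanding (k - 3) * (k - 5) * (-2 + k):
= k^3 + 31*k + k^2*(-10) - 30
b) k^3 + 31*k + k^2*(-10) - 30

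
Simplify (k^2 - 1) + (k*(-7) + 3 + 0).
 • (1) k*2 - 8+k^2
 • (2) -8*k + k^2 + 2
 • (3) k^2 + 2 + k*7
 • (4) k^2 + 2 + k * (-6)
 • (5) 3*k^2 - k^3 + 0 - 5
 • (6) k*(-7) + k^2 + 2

Adding the polynomials and combining like terms:
(k^2 - 1) + (k*(-7) + 3 + 0)
= k*(-7) + k^2 + 2
6) k*(-7) + k^2 + 2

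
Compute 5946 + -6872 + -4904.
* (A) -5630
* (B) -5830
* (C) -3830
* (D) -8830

First: 5946 + -6872 = -926
Then: -926 + -4904 = -5830
B) -5830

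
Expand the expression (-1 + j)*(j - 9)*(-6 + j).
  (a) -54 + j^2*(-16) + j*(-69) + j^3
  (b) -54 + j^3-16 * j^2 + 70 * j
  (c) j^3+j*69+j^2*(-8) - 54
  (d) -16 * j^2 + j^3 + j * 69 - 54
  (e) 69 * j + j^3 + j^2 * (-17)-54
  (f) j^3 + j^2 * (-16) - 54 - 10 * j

Expanding (-1 + j)*(j - 9)*(-6 + j):
= -16 * j^2 + j^3 + j * 69 - 54
d) -16 * j^2 + j^3 + j * 69 - 54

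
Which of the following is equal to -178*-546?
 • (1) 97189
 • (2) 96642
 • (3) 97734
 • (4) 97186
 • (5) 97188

-178 * -546 = 97188
5) 97188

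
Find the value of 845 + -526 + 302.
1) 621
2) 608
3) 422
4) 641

First: 845 + -526 = 319
Then: 319 + 302 = 621
1) 621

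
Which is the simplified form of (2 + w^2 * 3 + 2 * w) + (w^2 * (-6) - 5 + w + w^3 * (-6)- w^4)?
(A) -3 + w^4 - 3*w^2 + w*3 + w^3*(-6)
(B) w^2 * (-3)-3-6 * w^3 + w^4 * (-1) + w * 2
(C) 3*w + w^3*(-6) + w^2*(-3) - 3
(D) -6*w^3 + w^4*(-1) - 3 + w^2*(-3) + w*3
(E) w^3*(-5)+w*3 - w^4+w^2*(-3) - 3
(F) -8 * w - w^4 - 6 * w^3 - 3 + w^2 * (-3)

Adding the polynomials and combining like terms:
(2 + w^2*3 + 2*w) + (w^2*(-6) - 5 + w + w^3*(-6) - w^4)
= -6*w^3 + w^4*(-1) - 3 + w^2*(-3) + w*3
D) -6*w^3 + w^4*(-1) - 3 + w^2*(-3) + w*3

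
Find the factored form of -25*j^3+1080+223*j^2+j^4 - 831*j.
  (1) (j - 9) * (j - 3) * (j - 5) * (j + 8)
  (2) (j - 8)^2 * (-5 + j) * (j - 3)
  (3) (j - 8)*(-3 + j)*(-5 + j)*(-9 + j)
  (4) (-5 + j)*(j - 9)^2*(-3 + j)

We need to factor -25*j^3+1080+223*j^2+j^4 - 831*j.
The factored form is (j - 8)*(-3 + j)*(-5 + j)*(-9 + j).
3) (j - 8)*(-3 + j)*(-5 + j)*(-9 + j)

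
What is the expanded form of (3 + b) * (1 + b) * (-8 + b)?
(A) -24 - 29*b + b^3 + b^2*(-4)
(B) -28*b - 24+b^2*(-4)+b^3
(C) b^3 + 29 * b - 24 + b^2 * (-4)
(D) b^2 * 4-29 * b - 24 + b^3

Expanding (3 + b) * (1 + b) * (-8 + b):
= -24 - 29*b + b^3 + b^2*(-4)
A) -24 - 29*b + b^3 + b^2*(-4)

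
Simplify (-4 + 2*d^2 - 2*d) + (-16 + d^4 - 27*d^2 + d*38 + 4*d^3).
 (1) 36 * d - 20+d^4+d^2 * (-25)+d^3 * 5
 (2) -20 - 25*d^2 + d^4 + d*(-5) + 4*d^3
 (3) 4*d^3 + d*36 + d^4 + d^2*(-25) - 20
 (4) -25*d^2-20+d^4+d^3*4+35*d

Adding the polynomials and combining like terms:
(-4 + 2*d^2 - 2*d) + (-16 + d^4 - 27*d^2 + d*38 + 4*d^3)
= 4*d^3 + d*36 + d^4 + d^2*(-25) - 20
3) 4*d^3 + d*36 + d^4 + d^2*(-25) - 20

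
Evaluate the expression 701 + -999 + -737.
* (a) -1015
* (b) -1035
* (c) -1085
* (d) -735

First: 701 + -999 = -298
Then: -298 + -737 = -1035
b) -1035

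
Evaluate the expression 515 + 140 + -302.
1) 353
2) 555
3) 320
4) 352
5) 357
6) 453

First: 515 + 140 = 655
Then: 655 + -302 = 353
1) 353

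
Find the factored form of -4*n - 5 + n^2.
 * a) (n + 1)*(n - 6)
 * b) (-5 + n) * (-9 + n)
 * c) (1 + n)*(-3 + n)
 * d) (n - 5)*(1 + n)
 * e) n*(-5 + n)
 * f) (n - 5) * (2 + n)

We need to factor -4*n - 5 + n^2.
The factored form is (n - 5)*(1 + n).
d) (n - 5)*(1 + n)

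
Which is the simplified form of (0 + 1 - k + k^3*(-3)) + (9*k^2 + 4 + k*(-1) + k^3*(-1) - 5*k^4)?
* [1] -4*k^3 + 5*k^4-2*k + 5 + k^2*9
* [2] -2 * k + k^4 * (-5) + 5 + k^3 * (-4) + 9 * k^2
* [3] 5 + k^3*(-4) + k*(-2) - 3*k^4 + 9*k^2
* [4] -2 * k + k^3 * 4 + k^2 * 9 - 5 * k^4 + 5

Adding the polynomials and combining like terms:
(0 + 1 - k + k^3*(-3)) + (9*k^2 + 4 + k*(-1) + k^3*(-1) - 5*k^4)
= -2 * k + k^4 * (-5) + 5 + k^3 * (-4) + 9 * k^2
2) -2 * k + k^4 * (-5) + 5 + k^3 * (-4) + 9 * k^2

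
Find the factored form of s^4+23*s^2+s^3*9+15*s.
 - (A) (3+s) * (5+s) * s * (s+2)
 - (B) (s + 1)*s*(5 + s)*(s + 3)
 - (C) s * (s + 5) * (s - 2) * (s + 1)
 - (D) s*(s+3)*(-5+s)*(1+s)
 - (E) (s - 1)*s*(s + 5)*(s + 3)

We need to factor s^4+23*s^2+s^3*9+15*s.
The factored form is (s + 1)*s*(5 + s)*(s + 3).
B) (s + 1)*s*(5 + s)*(s + 3)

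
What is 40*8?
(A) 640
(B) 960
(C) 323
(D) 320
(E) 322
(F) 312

40 * 8 = 320
D) 320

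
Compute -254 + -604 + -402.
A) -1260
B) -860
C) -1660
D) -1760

First: -254 + -604 = -858
Then: -858 + -402 = -1260
A) -1260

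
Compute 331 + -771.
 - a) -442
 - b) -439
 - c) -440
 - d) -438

331 + -771 = -440
c) -440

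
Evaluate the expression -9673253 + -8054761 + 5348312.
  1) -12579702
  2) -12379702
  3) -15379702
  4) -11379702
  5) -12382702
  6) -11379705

First: -9673253 + -8054761 = -17728014
Then: -17728014 + 5348312 = -12379702
2) -12379702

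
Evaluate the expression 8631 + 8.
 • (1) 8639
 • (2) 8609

8631 + 8 = 8639
1) 8639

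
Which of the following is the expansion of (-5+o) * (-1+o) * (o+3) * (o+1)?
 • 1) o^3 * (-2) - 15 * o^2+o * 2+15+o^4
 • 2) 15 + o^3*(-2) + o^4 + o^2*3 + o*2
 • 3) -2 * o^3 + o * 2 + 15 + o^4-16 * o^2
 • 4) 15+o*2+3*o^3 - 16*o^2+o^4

Expanding (-5+o) * (-1+o) * (o+3) * (o+1):
= -2 * o^3 + o * 2 + 15 + o^4-16 * o^2
3) -2 * o^3 + o * 2 + 15 + o^4-16 * o^2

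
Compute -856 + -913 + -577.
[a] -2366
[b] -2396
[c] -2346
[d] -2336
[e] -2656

First: -856 + -913 = -1769
Then: -1769 + -577 = -2346
c) -2346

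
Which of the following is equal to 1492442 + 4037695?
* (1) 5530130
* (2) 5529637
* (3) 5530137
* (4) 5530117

1492442 + 4037695 = 5530137
3) 5530137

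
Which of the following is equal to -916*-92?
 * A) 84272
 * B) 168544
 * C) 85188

-916 * -92 = 84272
A) 84272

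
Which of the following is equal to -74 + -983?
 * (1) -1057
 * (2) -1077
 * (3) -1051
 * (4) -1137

-74 + -983 = -1057
1) -1057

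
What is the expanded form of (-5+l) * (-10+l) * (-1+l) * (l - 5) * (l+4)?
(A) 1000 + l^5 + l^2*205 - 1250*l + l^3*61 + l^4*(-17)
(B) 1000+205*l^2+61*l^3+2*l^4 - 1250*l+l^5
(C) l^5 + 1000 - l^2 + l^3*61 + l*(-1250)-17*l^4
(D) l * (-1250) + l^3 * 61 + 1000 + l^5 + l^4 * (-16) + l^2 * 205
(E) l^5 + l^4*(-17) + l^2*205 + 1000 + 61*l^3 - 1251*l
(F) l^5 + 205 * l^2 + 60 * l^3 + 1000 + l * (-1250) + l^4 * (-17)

Expanding (-5+l) * (-10+l) * (-1+l) * (l - 5) * (l+4):
= 1000 + l^5 + l^2*205 - 1250*l + l^3*61 + l^4*(-17)
A) 1000 + l^5 + l^2*205 - 1250*l + l^3*61 + l^4*(-17)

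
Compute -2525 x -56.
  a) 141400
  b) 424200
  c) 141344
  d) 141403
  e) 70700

-2525 * -56 = 141400
a) 141400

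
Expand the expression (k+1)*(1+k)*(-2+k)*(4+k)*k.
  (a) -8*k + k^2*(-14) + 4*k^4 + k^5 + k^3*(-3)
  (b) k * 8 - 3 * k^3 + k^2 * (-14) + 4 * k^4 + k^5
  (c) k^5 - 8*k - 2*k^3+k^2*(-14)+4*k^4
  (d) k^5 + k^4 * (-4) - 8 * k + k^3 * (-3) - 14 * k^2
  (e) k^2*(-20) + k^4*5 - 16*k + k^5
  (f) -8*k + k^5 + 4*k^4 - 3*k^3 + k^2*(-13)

Expanding (k+1)*(1+k)*(-2+k)*(4+k)*k:
= -8*k + k^2*(-14) + 4*k^4 + k^5 + k^3*(-3)
a) -8*k + k^2*(-14) + 4*k^4 + k^5 + k^3*(-3)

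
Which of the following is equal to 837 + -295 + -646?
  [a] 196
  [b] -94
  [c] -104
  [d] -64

First: 837 + -295 = 542
Then: 542 + -646 = -104
c) -104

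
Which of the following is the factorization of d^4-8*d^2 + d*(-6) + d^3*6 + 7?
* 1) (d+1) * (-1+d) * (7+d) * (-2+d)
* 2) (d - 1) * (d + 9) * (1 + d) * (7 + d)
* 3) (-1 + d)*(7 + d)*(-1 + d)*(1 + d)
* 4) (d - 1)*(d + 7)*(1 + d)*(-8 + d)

We need to factor d^4-8*d^2 + d*(-6) + d^3*6 + 7.
The factored form is (-1 + d)*(7 + d)*(-1 + d)*(1 + d).
3) (-1 + d)*(7 + d)*(-1 + d)*(1 + d)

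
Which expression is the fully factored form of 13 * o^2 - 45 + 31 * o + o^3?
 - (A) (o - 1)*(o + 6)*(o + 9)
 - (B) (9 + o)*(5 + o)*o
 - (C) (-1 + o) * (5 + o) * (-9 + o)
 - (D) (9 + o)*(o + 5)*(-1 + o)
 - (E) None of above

We need to factor 13 * o^2 - 45 + 31 * o + o^3.
The factored form is (9 + o)*(o + 5)*(-1 + o).
D) (9 + o)*(o + 5)*(-1 + o)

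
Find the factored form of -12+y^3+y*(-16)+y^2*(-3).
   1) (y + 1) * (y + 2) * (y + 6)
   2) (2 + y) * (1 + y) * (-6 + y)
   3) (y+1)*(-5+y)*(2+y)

We need to factor -12+y^3+y*(-16)+y^2*(-3).
The factored form is (2 + y) * (1 + y) * (-6 + y).
2) (2 + y) * (1 + y) * (-6 + y)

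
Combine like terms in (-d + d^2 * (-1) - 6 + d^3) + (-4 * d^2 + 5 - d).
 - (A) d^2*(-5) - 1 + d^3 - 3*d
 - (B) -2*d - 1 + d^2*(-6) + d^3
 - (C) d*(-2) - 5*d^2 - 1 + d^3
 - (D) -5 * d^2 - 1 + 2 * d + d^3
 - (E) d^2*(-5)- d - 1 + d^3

Adding the polynomials and combining like terms:
(-d + d^2*(-1) - 6 + d^3) + (-4*d^2 + 5 - d)
= d*(-2) - 5*d^2 - 1 + d^3
C) d*(-2) - 5*d^2 - 1 + d^3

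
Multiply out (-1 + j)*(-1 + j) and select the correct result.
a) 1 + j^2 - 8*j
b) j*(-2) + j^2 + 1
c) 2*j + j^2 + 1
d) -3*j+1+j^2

Expanding (-1 + j)*(-1 + j):
= j*(-2) + j^2 + 1
b) j*(-2) + j^2 + 1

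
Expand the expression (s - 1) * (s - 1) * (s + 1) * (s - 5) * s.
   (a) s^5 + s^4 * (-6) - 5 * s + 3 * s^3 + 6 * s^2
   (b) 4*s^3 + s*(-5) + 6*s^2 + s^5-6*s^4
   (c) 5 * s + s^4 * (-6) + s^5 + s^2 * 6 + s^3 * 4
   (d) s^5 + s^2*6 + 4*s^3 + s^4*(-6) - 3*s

Expanding (s - 1) * (s - 1) * (s + 1) * (s - 5) * s:
= 4*s^3 + s*(-5) + 6*s^2 + s^5-6*s^4
b) 4*s^3 + s*(-5) + 6*s^2 + s^5-6*s^4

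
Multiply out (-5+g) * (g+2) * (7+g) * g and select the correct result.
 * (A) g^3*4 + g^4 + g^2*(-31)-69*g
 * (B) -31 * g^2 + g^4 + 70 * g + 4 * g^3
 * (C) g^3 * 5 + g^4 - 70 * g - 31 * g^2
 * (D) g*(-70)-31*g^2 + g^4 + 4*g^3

Expanding (-5+g) * (g+2) * (7+g) * g:
= g*(-70)-31*g^2 + g^4 + 4*g^3
D) g*(-70)-31*g^2 + g^4 + 4*g^3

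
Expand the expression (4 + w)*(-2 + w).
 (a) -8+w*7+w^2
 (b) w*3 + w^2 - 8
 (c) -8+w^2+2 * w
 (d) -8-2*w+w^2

Expanding (4 + w)*(-2 + w):
= -8+w^2+2 * w
c) -8+w^2+2 * w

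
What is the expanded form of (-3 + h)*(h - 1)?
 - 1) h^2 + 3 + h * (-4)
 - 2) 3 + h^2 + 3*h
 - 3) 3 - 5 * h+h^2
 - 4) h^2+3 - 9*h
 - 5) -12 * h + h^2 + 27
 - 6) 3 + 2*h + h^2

Expanding (-3 + h)*(h - 1):
= h^2 + 3 + h * (-4)
1) h^2 + 3 + h * (-4)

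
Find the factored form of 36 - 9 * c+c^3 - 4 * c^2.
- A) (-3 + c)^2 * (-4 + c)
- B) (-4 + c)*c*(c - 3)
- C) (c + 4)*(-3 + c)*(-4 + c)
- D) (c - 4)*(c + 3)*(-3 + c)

We need to factor 36 - 9 * c+c^3 - 4 * c^2.
The factored form is (c - 4)*(c + 3)*(-3 + c).
D) (c - 4)*(c + 3)*(-3 + c)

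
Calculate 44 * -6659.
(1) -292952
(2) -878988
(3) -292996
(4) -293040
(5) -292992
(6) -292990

44 * -6659 = -292996
3) -292996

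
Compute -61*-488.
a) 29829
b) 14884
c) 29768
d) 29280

-61 * -488 = 29768
c) 29768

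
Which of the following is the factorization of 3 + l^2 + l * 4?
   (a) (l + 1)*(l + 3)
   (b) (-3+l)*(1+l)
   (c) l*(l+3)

We need to factor 3 + l^2 + l * 4.
The factored form is (l + 1)*(l + 3).
a) (l + 1)*(l + 3)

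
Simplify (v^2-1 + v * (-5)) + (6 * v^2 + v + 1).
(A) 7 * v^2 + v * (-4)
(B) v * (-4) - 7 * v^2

Adding the polynomials and combining like terms:
(v^2 - 1 + v*(-5)) + (6*v^2 + v + 1)
= 7 * v^2 + v * (-4)
A) 7 * v^2 + v * (-4)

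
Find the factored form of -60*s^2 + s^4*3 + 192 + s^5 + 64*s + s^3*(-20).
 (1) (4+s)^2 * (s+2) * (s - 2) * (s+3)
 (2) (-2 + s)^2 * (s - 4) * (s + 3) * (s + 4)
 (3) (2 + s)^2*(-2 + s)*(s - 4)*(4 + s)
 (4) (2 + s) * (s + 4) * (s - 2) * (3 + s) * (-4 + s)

We need to factor -60*s^2 + s^4*3 + 192 + s^5 + 64*s + s^3*(-20).
The factored form is (2 + s) * (s + 4) * (s - 2) * (3 + s) * (-4 + s).
4) (2 + s) * (s + 4) * (s - 2) * (3 + s) * (-4 + s)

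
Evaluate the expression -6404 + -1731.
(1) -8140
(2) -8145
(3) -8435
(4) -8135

-6404 + -1731 = -8135
4) -8135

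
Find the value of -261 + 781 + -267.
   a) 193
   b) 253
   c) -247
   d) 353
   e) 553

First: -261 + 781 = 520
Then: 520 + -267 = 253
b) 253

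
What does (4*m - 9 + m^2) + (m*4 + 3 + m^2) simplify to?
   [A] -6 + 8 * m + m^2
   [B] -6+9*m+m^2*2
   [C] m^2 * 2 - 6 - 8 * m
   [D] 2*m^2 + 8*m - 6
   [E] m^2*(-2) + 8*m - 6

Adding the polynomials and combining like terms:
(4*m - 9 + m^2) + (m*4 + 3 + m^2)
= 2*m^2 + 8*m - 6
D) 2*m^2 + 8*m - 6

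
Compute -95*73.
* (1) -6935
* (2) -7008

-95 * 73 = -6935
1) -6935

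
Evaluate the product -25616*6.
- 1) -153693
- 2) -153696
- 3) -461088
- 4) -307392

-25616 * 6 = -153696
2) -153696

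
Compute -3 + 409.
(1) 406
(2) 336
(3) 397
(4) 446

-3 + 409 = 406
1) 406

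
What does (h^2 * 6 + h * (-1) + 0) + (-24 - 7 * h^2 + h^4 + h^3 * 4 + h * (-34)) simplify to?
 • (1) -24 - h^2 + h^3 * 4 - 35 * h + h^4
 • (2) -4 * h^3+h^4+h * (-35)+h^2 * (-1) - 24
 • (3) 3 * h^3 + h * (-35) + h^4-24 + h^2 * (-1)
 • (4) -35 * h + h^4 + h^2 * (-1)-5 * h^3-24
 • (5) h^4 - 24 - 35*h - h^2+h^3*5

Adding the polynomials and combining like terms:
(h^2*6 + h*(-1) + 0) + (-24 - 7*h^2 + h^4 + h^3*4 + h*(-34))
= -24 - h^2 + h^3 * 4 - 35 * h + h^4
1) -24 - h^2 + h^3 * 4 - 35 * h + h^4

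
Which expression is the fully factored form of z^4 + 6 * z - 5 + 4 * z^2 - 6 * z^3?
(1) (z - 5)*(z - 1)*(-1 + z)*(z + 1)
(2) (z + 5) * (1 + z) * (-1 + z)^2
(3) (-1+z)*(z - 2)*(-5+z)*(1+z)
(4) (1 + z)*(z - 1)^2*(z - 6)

We need to factor z^4 + 6 * z - 5 + 4 * z^2 - 6 * z^3.
The factored form is (z - 5)*(z - 1)*(-1 + z)*(z + 1).
1) (z - 5)*(z - 1)*(-1 + z)*(z + 1)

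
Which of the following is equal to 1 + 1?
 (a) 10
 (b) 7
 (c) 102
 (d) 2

1 + 1 = 2
d) 2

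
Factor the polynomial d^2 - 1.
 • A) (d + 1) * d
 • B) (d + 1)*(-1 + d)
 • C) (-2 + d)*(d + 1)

We need to factor d^2 - 1.
The factored form is (d + 1)*(-1 + d).
B) (d + 1)*(-1 + d)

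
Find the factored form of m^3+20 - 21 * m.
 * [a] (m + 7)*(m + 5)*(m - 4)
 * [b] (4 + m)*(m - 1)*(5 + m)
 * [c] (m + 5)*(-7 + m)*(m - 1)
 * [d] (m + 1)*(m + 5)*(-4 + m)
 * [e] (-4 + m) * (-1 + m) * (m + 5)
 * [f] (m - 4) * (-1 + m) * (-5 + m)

We need to factor m^3+20 - 21 * m.
The factored form is (-4 + m) * (-1 + m) * (m + 5).
e) (-4 + m) * (-1 + m) * (m + 5)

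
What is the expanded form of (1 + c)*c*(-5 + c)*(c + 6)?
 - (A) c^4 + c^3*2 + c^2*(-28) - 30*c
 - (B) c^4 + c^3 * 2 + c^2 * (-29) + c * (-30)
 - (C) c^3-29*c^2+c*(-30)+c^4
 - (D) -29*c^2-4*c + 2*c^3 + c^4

Expanding (1 + c)*c*(-5 + c)*(c + 6):
= c^4 + c^3 * 2 + c^2 * (-29) + c * (-30)
B) c^4 + c^3 * 2 + c^2 * (-29) + c * (-30)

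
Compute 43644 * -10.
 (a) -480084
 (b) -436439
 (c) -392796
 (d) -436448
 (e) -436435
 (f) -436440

43644 * -10 = -436440
f) -436440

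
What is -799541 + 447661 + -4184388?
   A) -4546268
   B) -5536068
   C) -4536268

First: -799541 + 447661 = -351880
Then: -351880 + -4184388 = -4536268
C) -4536268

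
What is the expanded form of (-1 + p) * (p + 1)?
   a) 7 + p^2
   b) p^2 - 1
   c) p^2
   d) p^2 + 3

Expanding (-1 + p) * (p + 1):
= p^2 - 1
b) p^2 - 1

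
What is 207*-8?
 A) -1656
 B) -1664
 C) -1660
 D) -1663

207 * -8 = -1656
A) -1656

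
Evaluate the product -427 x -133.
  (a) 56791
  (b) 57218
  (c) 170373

-427 * -133 = 56791
a) 56791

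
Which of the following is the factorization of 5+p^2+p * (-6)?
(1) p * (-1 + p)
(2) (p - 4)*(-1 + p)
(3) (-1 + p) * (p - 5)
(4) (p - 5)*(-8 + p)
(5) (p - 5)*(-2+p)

We need to factor 5+p^2+p * (-6).
The factored form is (-1 + p) * (p - 5).
3) (-1 + p) * (p - 5)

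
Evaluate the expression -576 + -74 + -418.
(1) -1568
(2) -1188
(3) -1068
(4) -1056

First: -576 + -74 = -650
Then: -650 + -418 = -1068
3) -1068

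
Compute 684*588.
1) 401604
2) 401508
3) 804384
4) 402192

684 * 588 = 402192
4) 402192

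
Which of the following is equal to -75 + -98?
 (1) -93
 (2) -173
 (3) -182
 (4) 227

-75 + -98 = -173
2) -173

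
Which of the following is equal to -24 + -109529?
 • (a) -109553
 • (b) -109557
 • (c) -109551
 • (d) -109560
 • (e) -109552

-24 + -109529 = -109553
a) -109553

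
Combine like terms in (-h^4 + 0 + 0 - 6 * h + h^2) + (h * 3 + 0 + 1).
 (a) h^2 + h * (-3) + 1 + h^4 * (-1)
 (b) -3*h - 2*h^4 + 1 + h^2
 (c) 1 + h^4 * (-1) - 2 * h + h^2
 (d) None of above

Adding the polynomials and combining like terms:
(-h^4 + 0 + 0 - 6*h + h^2) + (h*3 + 0 + 1)
= h^2 + h * (-3) + 1 + h^4 * (-1)
a) h^2 + h * (-3) + 1 + h^4 * (-1)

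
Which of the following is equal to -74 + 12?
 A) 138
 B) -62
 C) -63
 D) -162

-74 + 12 = -62
B) -62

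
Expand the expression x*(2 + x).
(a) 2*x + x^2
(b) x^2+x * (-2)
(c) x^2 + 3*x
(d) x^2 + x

Expanding x*(2 + x):
= 2*x + x^2
a) 2*x + x^2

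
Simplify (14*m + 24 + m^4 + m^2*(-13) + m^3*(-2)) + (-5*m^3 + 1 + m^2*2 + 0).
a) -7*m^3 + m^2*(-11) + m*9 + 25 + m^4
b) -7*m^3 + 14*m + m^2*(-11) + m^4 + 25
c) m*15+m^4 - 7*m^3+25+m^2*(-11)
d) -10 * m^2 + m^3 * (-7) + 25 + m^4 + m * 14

Adding the polynomials and combining like terms:
(14*m + 24 + m^4 + m^2*(-13) + m^3*(-2)) + (-5*m^3 + 1 + m^2*2 + 0)
= -7*m^3 + 14*m + m^2*(-11) + m^4 + 25
b) -7*m^3 + 14*m + m^2*(-11) + m^4 + 25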